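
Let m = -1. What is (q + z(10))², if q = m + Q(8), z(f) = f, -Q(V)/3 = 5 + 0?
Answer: 36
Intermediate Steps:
Q(V) = -15 (Q(V) = -3*(5 + 0) = -3*5 = -15)
q = -16 (q = -1 - 15 = -16)
(q + z(10))² = (-16 + 10)² = (-6)² = 36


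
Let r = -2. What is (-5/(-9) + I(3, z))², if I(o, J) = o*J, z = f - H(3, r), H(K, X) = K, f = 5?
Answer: 3481/81 ≈ 42.975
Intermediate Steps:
z = 2 (z = 5 - 1*3 = 5 - 3 = 2)
I(o, J) = J*o
(-5/(-9) + I(3, z))² = (-5/(-9) + 2*3)² = (-5*(-⅑) + 6)² = (5/9 + 6)² = (59/9)² = 3481/81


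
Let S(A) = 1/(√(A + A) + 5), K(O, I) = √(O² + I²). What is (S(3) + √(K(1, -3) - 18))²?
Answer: (1 + I*√(18 - √10)*(5 + √6))²/(5 + √6)² ≈ -14.82 + 1.0342*I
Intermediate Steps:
K(O, I) = √(I² + O²)
S(A) = 1/(5 + √2*√A) (S(A) = 1/(√(2*A) + 5) = 1/(√2*√A + 5) = 1/(5 + √2*√A))
(S(3) + √(K(1, -3) - 18))² = (1/(5 + √2*√3) + √(√((-3)² + 1²) - 18))² = (1/(5 + √6) + √(√(9 + 1) - 18))² = (1/(5 + √6) + √(√10 - 18))² = (1/(5 + √6) + √(-18 + √10))² = (√(-18 + √10) + 1/(5 + √6))²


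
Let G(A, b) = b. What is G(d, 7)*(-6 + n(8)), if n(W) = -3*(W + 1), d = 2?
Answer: -231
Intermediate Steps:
n(W) = -3 - 3*W (n(W) = -3*(1 + W) = -3 - 3*W)
G(d, 7)*(-6 + n(8)) = 7*(-6 + (-3 - 3*8)) = 7*(-6 + (-3 - 24)) = 7*(-6 - 27) = 7*(-33) = -231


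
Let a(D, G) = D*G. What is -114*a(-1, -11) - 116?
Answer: -1370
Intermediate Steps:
-114*a(-1, -11) - 116 = -(-114)*(-11) - 116 = -114*11 - 116 = -1254 - 116 = -1370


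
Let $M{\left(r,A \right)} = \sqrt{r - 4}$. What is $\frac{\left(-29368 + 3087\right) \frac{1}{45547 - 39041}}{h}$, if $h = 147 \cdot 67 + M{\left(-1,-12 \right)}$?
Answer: $- \frac{258841569}{631100255836} + \frac{26281 i \sqrt{5}}{631100255836} \approx -0.00041014 + 9.3117 \cdot 10^{-8} i$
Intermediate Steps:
$M{\left(r,A \right)} = \sqrt{-4 + r}$
$h = 9849 + i \sqrt{5}$ ($h = 147 \cdot 67 + \sqrt{-4 - 1} = 9849 + \sqrt{-5} = 9849 + i \sqrt{5} \approx 9849.0 + 2.2361 i$)
$\frac{\left(-29368 + 3087\right) \frac{1}{45547 - 39041}}{h} = \frac{\left(-29368 + 3087\right) \frac{1}{45547 - 39041}}{9849 + i \sqrt{5}} = \frac{\left(-26281\right) \frac{1}{6506}}{9849 + i \sqrt{5}} = - \frac{26281}{6506 \left(9849 + i \sqrt{5}\right)}$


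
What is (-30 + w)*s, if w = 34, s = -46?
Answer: -184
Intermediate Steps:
(-30 + w)*s = (-30 + 34)*(-46) = 4*(-46) = -184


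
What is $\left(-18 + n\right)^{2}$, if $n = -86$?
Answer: $10816$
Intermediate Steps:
$\left(-18 + n\right)^{2} = \left(-18 - 86\right)^{2} = \left(-104\right)^{2} = 10816$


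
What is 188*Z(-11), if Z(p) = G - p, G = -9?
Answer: 376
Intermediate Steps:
Z(p) = -9 - p
188*Z(-11) = 188*(-9 - 1*(-11)) = 188*(-9 + 11) = 188*2 = 376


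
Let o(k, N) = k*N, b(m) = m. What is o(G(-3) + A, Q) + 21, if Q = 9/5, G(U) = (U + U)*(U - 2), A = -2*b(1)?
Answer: 357/5 ≈ 71.400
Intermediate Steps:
A = -2 (A = -2*1 = -2)
G(U) = 2*U*(-2 + U) (G(U) = (2*U)*(-2 + U) = 2*U*(-2 + U))
Q = 9/5 (Q = 9*(1/5) = 9/5 ≈ 1.8000)
o(k, N) = N*k
o(G(-3) + A, Q) + 21 = 9*(2*(-3)*(-2 - 3) - 2)/5 + 21 = 9*(2*(-3)*(-5) - 2)/5 + 21 = 9*(30 - 2)/5 + 21 = (9/5)*28 + 21 = 252/5 + 21 = 357/5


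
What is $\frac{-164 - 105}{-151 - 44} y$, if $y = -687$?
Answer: $- \frac{61601}{65} \approx -947.71$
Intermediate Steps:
$\frac{-164 - 105}{-151 - 44} y = \frac{-164 - 105}{-151 - 44} \left(-687\right) = - \frac{269}{-195} \left(-687\right) = \left(-269\right) \left(- \frac{1}{195}\right) \left(-687\right) = \frac{269}{195} \left(-687\right) = - \frac{61601}{65}$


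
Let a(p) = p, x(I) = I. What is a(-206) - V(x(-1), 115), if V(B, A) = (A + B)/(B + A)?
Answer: -207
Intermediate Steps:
V(B, A) = 1 (V(B, A) = (A + B)/(A + B) = 1)
a(-206) - V(x(-1), 115) = -206 - 1*1 = -206 - 1 = -207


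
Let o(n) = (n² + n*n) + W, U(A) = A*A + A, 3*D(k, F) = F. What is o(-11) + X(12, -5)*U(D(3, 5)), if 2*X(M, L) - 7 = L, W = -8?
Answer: 2146/9 ≈ 238.44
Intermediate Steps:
D(k, F) = F/3
U(A) = A + A² (U(A) = A² + A = A + A²)
X(M, L) = 7/2 + L/2
o(n) = -8 + 2*n² (o(n) = (n² + n*n) - 8 = (n² + n²) - 8 = 2*n² - 8 = -8 + 2*n²)
o(-11) + X(12, -5)*U(D(3, 5)) = (-8 + 2*(-11)²) + (7/2 + (½)*(-5))*(((⅓)*5)*(1 + (⅓)*5)) = (-8 + 2*121) + (7/2 - 5/2)*(5*(1 + 5/3)/3) = (-8 + 242) + 1*((5/3)*(8/3)) = 234 + 1*(40/9) = 234 + 40/9 = 2146/9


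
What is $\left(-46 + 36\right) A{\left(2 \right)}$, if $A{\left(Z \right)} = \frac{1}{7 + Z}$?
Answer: $- \frac{10}{9} \approx -1.1111$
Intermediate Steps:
$\left(-46 + 36\right) A{\left(2 \right)} = \frac{-46 + 36}{7 + 2} = - \frac{10}{9}$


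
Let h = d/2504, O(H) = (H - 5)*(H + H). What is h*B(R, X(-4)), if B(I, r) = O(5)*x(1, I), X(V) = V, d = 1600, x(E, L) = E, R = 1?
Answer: 0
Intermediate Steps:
O(H) = 2*H*(-5 + H) (O(H) = (-5 + H)*(2*H) = 2*H*(-5 + H))
B(I, r) = 0 (B(I, r) = (2*5*(-5 + 5))*1 = (2*5*0)*1 = 0*1 = 0)
h = 200/313 (h = 1600/2504 = 1600*(1/2504) = 200/313 ≈ 0.63898)
h*B(R, X(-4)) = (200/313)*0 = 0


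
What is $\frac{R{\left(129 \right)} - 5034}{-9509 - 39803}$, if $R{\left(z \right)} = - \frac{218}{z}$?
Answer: $\frac{162401}{1590312} \approx 0.10212$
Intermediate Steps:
$\frac{R{\left(129 \right)} - 5034}{-9509 - 39803} = \frac{- \frac{218}{129} - 5034}{-9509 - 39803} = \frac{\left(-218\right) \frac{1}{129} - 5034}{-49312} = \left(- \frac{218}{129} - 5034\right) \left(- \frac{1}{49312}\right) = \left(- \frac{649604}{129}\right) \left(- \frac{1}{49312}\right) = \frac{162401}{1590312}$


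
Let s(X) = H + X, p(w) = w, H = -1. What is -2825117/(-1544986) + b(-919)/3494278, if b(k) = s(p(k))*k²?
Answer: -595288191636897/2699305295054 ≈ -220.53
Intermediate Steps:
s(X) = -1 + X
b(k) = k²*(-1 + k) (b(k) = (-1 + k)*k² = k²*(-1 + k))
-2825117/(-1544986) + b(-919)/3494278 = -2825117/(-1544986) + ((-919)²*(-1 - 919))/3494278 = -2825117*(-1/1544986) + (844561*(-920))*(1/3494278) = 2825117/1544986 - 776996120*1/3494278 = 2825117/1544986 - 388498060/1747139 = -595288191636897/2699305295054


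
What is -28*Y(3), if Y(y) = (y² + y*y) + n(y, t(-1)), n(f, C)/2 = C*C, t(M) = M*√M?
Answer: -448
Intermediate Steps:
t(M) = M^(3/2)
n(f, C) = 2*C² (n(f, C) = 2*(C*C) = 2*C²)
Y(y) = -2 + 2*y² (Y(y) = (y² + y*y) + 2*((-1)^(3/2))² = (y² + y²) + 2*(-I)² = 2*y² + 2*(-1) = 2*y² - 2 = -2 + 2*y²)
-28*Y(3) = -28*(-2 + 2*3²) = -28*(-2 + 2*9) = -28*(-2 + 18) = -28*16 = -448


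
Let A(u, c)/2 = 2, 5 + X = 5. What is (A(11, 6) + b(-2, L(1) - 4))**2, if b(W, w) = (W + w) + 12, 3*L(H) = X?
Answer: 100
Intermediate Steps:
X = 0 (X = -5 + 5 = 0)
A(u, c) = 4 (A(u, c) = 2*2 = 4)
L(H) = 0 (L(H) = (1/3)*0 = 0)
b(W, w) = 12 + W + w
(A(11, 6) + b(-2, L(1) - 4))**2 = (4 + (12 - 2 + (0 - 4)))**2 = (4 + (12 - 2 - 4))**2 = (4 + 6)**2 = 10**2 = 100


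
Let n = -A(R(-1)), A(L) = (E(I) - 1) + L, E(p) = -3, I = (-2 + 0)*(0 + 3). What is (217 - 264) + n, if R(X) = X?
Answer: -42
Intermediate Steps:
I = -6 (I = -2*3 = -6)
A(L) = -4 + L (A(L) = (-3 - 1) + L = -4 + L)
n = 5 (n = -(-4 - 1) = -1*(-5) = 5)
(217 - 264) + n = (217 - 264) + 5 = -47 + 5 = -42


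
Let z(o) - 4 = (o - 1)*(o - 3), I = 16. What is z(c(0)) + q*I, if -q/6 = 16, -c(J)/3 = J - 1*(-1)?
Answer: -1508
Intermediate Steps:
c(J) = -3 - 3*J (c(J) = -3*(J - 1*(-1)) = -3*(J + 1) = -3*(1 + J) = -3 - 3*J)
z(o) = 4 + (-1 + o)*(-3 + o) (z(o) = 4 + (o - 1)*(o - 3) = 4 + (-1 + o)*(-3 + o))
q = -96 (q = -6*16 = -96)
z(c(0)) + q*I = (7 + (-3 - 3*0)**2 - 4*(-3 - 3*0)) - 96*16 = (7 + (-3 + 0)**2 - 4*(-3 + 0)) - 1536 = (7 + (-3)**2 - 4*(-3)) - 1536 = (7 + 9 + 12) - 1536 = 28 - 1536 = -1508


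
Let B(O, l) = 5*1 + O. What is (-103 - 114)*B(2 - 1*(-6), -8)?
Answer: -2821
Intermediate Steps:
B(O, l) = 5 + O
(-103 - 114)*B(2 - 1*(-6), -8) = (-103 - 114)*(5 + (2 - 1*(-6))) = -217*(5 + (2 + 6)) = -217*(5 + 8) = -217*13 = -2821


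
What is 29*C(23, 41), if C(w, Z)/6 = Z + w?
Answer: 11136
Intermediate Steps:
C(w, Z) = 6*Z + 6*w (C(w, Z) = 6*(Z + w) = 6*Z + 6*w)
29*C(23, 41) = 29*(6*41 + 6*23) = 29*(246 + 138) = 29*384 = 11136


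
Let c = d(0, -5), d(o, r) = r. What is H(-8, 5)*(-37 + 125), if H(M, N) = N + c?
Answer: 0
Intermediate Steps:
c = -5
H(M, N) = -5 + N (H(M, N) = N - 5 = -5 + N)
H(-8, 5)*(-37 + 125) = (-5 + 5)*(-37 + 125) = 0*88 = 0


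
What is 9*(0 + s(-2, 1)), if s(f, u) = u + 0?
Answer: 9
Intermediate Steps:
s(f, u) = u
9*(0 + s(-2, 1)) = 9*(0 + 1) = 9*1 = 9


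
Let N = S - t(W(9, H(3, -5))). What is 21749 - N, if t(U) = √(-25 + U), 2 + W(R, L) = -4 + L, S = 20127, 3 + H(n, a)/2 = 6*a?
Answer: 1622 + I*√97 ≈ 1622.0 + 9.8489*I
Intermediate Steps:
H(n, a) = -6 + 12*a (H(n, a) = -6 + 2*(6*a) = -6 + 12*a)
W(R, L) = -6 + L (W(R, L) = -2 + (-4 + L) = -6 + L)
N = 20127 - I*√97 (N = 20127 - √(-25 + (-6 + (-6 + 12*(-5)))) = 20127 - √(-25 + (-6 + (-6 - 60))) = 20127 - √(-25 + (-6 - 66)) = 20127 - √(-25 - 72) = 20127 - √(-97) = 20127 - I*√97 ≈ 20127.0 - 9.8489*I)
21749 - N = 21749 - (20127 - I*√97) = 21749 + (-20127 + I*√97) = 1622 + I*√97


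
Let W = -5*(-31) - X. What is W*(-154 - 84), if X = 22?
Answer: -31654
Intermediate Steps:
W = 133 (W = -5*(-31) - 1*22 = 155 - 22 = 133)
W*(-154 - 84) = 133*(-154 - 84) = 133*(-238) = -31654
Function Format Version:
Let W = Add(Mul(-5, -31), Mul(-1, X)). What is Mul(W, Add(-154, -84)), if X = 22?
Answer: -31654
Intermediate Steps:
W = 133 (W = Add(Mul(-5, -31), Mul(-1, 22)) = Add(155, -22) = 133)
Mul(W, Add(-154, -84)) = Mul(133, Add(-154, -84)) = Mul(133, -238) = -31654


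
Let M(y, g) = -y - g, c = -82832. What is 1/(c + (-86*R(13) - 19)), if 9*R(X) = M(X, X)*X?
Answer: -9/716591 ≈ -1.2559e-5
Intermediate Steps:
M(y, g) = -g - y
R(X) = -2*X²/9 (R(X) = ((-X - X)*X)/9 = ((-2*X)*X)/9 = (-2*X²)/9 = -2*X²/9)
1/(c + (-86*R(13) - 19)) = 1/(-82832 + (-(-172)*13²/9 - 19)) = 1/(-82832 + (-(-172)*169/9 - 19)) = 1/(-82832 + (-86*(-338/9) - 19)) = 1/(-82832 + (29068/9 - 19)) = 1/(-82832 + 28897/9) = 1/(-716591/9) = -9/716591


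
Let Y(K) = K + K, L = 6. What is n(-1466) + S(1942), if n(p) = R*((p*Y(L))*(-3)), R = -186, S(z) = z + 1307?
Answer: -9813087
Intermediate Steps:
S(z) = 1307 + z
Y(K) = 2*K
n(p) = 6696*p (n(p) = -186*p*(2*6)*(-3) = -186*p*12*(-3) = -186*12*p*(-3) = -(-6696)*p = 6696*p)
n(-1466) + S(1942) = 6696*(-1466) + (1307 + 1942) = -9816336 + 3249 = -9813087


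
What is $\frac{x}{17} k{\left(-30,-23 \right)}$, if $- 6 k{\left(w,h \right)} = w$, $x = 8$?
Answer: $\frac{40}{17} \approx 2.3529$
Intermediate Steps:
$k{\left(w,h \right)} = - \frac{w}{6}$
$\frac{x}{17} k{\left(-30,-23 \right)} = \frac{8}{17} \left(\left(- \frac{1}{6}\right) \left(-30\right)\right) = 8 \cdot \frac{1}{17} \cdot 5 = \frac{8}{17} \cdot 5 = \frac{40}{17}$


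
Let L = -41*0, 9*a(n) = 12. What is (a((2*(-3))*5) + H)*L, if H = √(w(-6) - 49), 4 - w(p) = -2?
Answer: 0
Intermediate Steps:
w(p) = 6 (w(p) = 4 - 1*(-2) = 4 + 2 = 6)
a(n) = 4/3 (a(n) = (⅑)*12 = 4/3)
L = 0
H = I*√43 (H = √(6 - 49) = √(-43) = I*√43 ≈ 6.5574*I)
(a((2*(-3))*5) + H)*L = (4/3 + I*√43)*0 = 0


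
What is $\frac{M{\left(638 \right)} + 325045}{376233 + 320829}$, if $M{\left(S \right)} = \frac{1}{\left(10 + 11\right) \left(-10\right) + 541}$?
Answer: $\frac{53794948}{115363761} \approx 0.46631$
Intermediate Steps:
$M{\left(S \right)} = \frac{1}{331}$ ($M{\left(S \right)} = \frac{1}{21 \left(-10\right) + 541} = \frac{1}{-210 + 541} = \frac{1}{331}$)
$\frac{M{\left(638 \right)} + 325045}{376233 + 320829} = \frac{\frac{1}{331} + 325045}{376233 + 320829} = \frac{107589896}{331 \cdot 697062} = \frac{107589896}{331} \cdot \frac{1}{697062} = \frac{53794948}{115363761}$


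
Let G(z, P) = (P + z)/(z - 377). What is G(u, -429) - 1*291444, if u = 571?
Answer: -28269997/97 ≈ -2.9144e+5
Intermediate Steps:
G(z, P) = (P + z)/(-377 + z)
G(u, -429) - 1*291444 = (-429 + 571)/(-377 + 571) - 1*291444 = 142/194 - 291444 = (1/194)*142 - 291444 = 71/97 - 291444 = -28269997/97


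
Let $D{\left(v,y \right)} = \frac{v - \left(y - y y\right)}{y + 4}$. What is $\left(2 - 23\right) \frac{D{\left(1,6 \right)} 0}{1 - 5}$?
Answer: $0$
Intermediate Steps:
$D{\left(v,y \right)} = \frac{v + y^{2} - y}{4 + y}$ ($D{\left(v,y \right)} = \frac{v + \left(- y + y^{2}\right)}{4 + y} = \frac{v + \left(y^{2} - y\right)}{4 + y} = \frac{v + y^{2} - y}{4 + y}$)
$\left(2 - 23\right) \frac{D{\left(1,6 \right)} 0}{1 - 5} = \left(2 - 23\right) \frac{\frac{1 + 6^{2} - 6}{4 + 6} \cdot 0}{1 - 5} = - 21 \frac{\frac{1 + 36 - 6}{10} \cdot 0}{-4} = - 21 \cdot \frac{1}{10} \cdot 31 \cdot 0 \left(- \frac{1}{4}\right) = - 21 \cdot \frac{31}{10} \cdot 0 \left(- \frac{1}{4}\right) = - 21 \cdot 0 \left(- \frac{1}{4}\right) = \left(-21\right) 0 = 0$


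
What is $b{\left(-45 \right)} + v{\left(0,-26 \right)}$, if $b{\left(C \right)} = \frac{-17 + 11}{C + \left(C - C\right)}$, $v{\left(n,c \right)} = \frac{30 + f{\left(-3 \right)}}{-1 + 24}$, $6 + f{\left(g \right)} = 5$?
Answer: $\frac{481}{345} \approx 1.3942$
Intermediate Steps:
$f{\left(g \right)} = -1$ ($f{\left(g \right)} = -6 + 5 = -1$)
$v{\left(n,c \right)} = \frac{29}{23}$ ($v{\left(n,c \right)} = \frac{30 - 1}{-1 + 24} = \frac{29}{23}$)
$b{\left(C \right)} = - \frac{6}{C}$ ($b{\left(C \right)} = - \frac{6}{C + 0} = - \frac{6}{C}$)
$b{\left(-45 \right)} + v{\left(0,-26 \right)} = - \frac{6}{-45} + \frac{29}{23} = \left(-6\right) \left(- \frac{1}{45}\right) + \frac{29}{23} = \frac{2}{15} + \frac{29}{23} = \frac{481}{345}$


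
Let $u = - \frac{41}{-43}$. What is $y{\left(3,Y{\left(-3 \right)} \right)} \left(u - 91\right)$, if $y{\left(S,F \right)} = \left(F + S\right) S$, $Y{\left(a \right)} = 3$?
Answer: $- \frac{69696}{43} \approx -1620.8$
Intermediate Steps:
$y{\left(S,F \right)} = S \left(F + S\right)$
$u = \frac{41}{43}$ ($u = \left(-41\right) \left(- \frac{1}{43}\right) = \frac{41}{43} \approx 0.95349$)
$y{\left(3,Y{\left(-3 \right)} \right)} \left(u - 91\right) = 3 \left(3 + 3\right) \left(\frac{41}{43} - 91\right) = 3 \cdot 6 \left(- \frac{3872}{43}\right) = 18 \left(- \frac{3872}{43}\right) = - \frac{69696}{43}$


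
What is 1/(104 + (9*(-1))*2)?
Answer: 1/86 ≈ 0.011628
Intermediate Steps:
1/(104 + (9*(-1))*2) = 1/(104 - 9*2) = 1/(104 - 18) = 1/86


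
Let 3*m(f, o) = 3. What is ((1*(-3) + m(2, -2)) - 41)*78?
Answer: -3354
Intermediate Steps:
m(f, o) = 1 (m(f, o) = (⅓)*3 = 1)
((1*(-3) + m(2, -2)) - 41)*78 = ((1*(-3) + 1) - 41)*78 = ((-3 + 1) - 41)*78 = (-2 - 41)*78 = -43*78 = -3354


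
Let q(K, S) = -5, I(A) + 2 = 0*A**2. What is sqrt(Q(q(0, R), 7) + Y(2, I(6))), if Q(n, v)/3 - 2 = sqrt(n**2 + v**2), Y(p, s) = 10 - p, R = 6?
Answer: sqrt(14 + 3*sqrt(74)) ≈ 6.3093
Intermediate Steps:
I(A) = -2 (I(A) = -2 + 0*A**2 = -2 + 0 = -2)
Q(n, v) = 6 + 3*sqrt(n**2 + v**2)
sqrt(Q(q(0, R), 7) + Y(2, I(6))) = sqrt((6 + 3*sqrt((-5)**2 + 7**2)) + (10 - 1*2)) = sqrt((6 + 3*sqrt(25 + 49)) + (10 - 2)) = sqrt((6 + 3*sqrt(74)) + 8) = sqrt(14 + 3*sqrt(74))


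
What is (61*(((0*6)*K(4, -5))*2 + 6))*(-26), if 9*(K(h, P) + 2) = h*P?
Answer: -9516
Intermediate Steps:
K(h, P) = -2 + P*h/9 (K(h, P) = -2 + (h*P)/9 = -2 + (P*h)/9 = -2 + P*h/9)
(61*(((0*6)*K(4, -5))*2 + 6))*(-26) = (61*(((0*6)*(-2 + (⅑)*(-5)*4))*2 + 6))*(-26) = (61*((0*(-2 - 20/9))*2 + 6))*(-26) = (61*((0*(-38/9))*2 + 6))*(-26) = (61*(0*2 + 6))*(-26) = (61*(0 + 6))*(-26) = (61*6)*(-26) = 366*(-26) = -9516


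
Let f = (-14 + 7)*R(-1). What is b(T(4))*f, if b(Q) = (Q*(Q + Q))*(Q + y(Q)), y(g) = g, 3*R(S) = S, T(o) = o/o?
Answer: 28/3 ≈ 9.3333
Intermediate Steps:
T(o) = 1
R(S) = S/3
b(Q) = 4*Q³ (b(Q) = (Q*(Q + Q))*(Q + Q) = (Q*(2*Q))*(2*Q) = (2*Q²)*(2*Q) = 4*Q³)
f = 7/3 (f = (-14 + 7)*((⅓)*(-1)) = -7*(-⅓) = 7/3 ≈ 2.3333)
b(T(4))*f = (4*1³)*(7/3) = (4*1)*(7/3) = 4*(7/3) = 28/3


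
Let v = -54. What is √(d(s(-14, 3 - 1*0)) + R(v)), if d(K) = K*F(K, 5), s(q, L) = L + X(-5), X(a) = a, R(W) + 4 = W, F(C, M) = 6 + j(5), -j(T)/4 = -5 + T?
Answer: I*√70 ≈ 8.3666*I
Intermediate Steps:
j(T) = 20 - 4*T (j(T) = -4*(-5 + T) = 20 - 4*T)
F(C, M) = 6 (F(C, M) = 6 + (20 - 4*5) = 6 + (20 - 20) = 6 + 0 = 6)
R(W) = -4 + W
s(q, L) = -5 + L (s(q, L) = L - 5 = -5 + L)
d(K) = 6*K (d(K) = K*6 = 6*K)
√(d(s(-14, 3 - 1*0)) + R(v)) = √(6*(-5 + (3 - 1*0)) + (-4 - 54)) = √(6*(-5 + (3 + 0)) - 58) = √(6*(-5 + 3) - 58) = √(6*(-2) - 58) = √(-12 - 58) = √(-70) = I*√70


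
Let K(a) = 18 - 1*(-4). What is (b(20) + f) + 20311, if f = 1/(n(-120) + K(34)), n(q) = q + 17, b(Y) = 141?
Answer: 1656611/81 ≈ 20452.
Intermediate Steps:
n(q) = 17 + q
K(a) = 22 (K(a) = 18 + 4 = 22)
f = -1/81 (f = 1/((17 - 120) + 22) = 1/(-103 + 22) = 1/(-81) = -1/81 ≈ -0.012346)
(b(20) + f) + 20311 = (141 - 1/81) + 20311 = 11420/81 + 20311 = 1656611/81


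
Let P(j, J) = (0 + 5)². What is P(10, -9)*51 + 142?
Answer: 1417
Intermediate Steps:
P(j, J) = 25 (P(j, J) = 5² = 25)
P(10, -9)*51 + 142 = 25*51 + 142 = 1275 + 142 = 1417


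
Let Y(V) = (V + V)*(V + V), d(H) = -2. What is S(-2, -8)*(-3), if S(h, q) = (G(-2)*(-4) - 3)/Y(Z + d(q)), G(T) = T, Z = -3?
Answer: -3/20 ≈ -0.15000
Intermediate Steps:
Y(V) = 4*V² (Y(V) = (2*V)*(2*V) = 4*V²)
S(h, q) = 1/20 (S(h, q) = (-2*(-4) - 3)/((4*(-3 - 2)²)) = (8 - 3)/((4*(-5)²)) = 5/((4*25)) = 5/100 = 5*(1/100) = 1/20)
S(-2, -8)*(-3) = (1/20)*(-3) = -3/20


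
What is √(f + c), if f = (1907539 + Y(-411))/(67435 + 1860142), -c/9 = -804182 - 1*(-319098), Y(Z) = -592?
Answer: 9*√200261751553444503/1927577 ≈ 2089.4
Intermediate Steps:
c = 4365756 (c = -9*(-804182 - 1*(-319098)) = -9*(-804182 + 319098) = -9*(-485084) = 4365756)
f = 1906947/1927577 (f = (1907539 - 592)/(67435 + 1860142) = 1906947/1927577 ≈ 0.98930)
√(f + c) = √(1906947/1927577 + 4365756) = √(8415332760159/1927577) = 9*√200261751553444503/1927577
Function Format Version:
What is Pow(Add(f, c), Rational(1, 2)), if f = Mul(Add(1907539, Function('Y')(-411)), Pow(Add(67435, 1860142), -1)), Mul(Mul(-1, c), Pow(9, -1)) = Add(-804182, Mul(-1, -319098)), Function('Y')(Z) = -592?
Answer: Mul(Rational(9, 1927577), Pow(200261751553444503, Rational(1, 2))) ≈ 2089.4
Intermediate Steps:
c = 4365756 (c = Mul(-9, Add(-804182, Mul(-1, -319098))) = Mul(-9, Add(-804182, 319098)) = Mul(-9, -485084) = 4365756)
f = Rational(1906947, 1927577) (f = Mul(Add(1907539, -592), Pow(Add(67435, 1860142), -1)) = Mul(1906947, Pow(1927577, -1)) = Mul(1906947, Rational(1, 1927577)) = Rational(1906947, 1927577) ≈ 0.98930)
Pow(Add(f, c), Rational(1, 2)) = Pow(Add(Rational(1906947, 1927577), 4365756), Rational(1, 2)) = Pow(Rational(8415332760159, 1927577), Rational(1, 2)) = Mul(Rational(9, 1927577), Pow(200261751553444503, Rational(1, 2)))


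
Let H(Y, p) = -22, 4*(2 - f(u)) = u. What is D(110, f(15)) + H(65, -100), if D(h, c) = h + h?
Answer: 198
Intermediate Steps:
f(u) = 2 - u/4
D(h, c) = 2*h
D(110, f(15)) + H(65, -100) = 2*110 - 22 = 220 - 22 = 198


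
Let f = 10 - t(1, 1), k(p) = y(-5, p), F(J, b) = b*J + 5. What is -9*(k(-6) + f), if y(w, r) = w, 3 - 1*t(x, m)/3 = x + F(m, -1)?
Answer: -99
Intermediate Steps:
F(J, b) = 5 + J*b (F(J, b) = J*b + 5 = 5 + J*b)
t(x, m) = -6 - 3*x + 3*m (t(x, m) = 9 - 3*(x + (5 + m*(-1))) = 9 - 3*(x + (5 - m)) = 9 - 3*(5 + x - m) = 9 + (-15 - 3*x + 3*m) = -6 - 3*x + 3*m)
k(p) = -5
f = 16 (f = 10 - (-6 - 3*1 + 3*1) = 10 - (-6 - 3 + 3) = 10 - 1*(-6) = 10 + 6 = 16)
-9*(k(-6) + f) = -9*(-5 + 16) = -9*11 = -99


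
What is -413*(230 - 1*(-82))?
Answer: -128856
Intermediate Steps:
-413*(230 - 1*(-82)) = -413*(230 + 82) = -413*312 = -128856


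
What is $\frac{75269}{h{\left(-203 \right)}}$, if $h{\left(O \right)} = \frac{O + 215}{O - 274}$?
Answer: $- \frac{11967771}{4} \approx -2.9919 \cdot 10^{6}$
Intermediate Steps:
$h{\left(O \right)} = \frac{215 + O}{-274 + O}$
$\frac{75269}{h{\left(-203 \right)}} = \frac{75269}{\frac{1}{-274 - 203} \left(215 - 203\right)} = \frac{75269}{\frac{1}{-477} \cdot 12} = \frac{75269}{\left(- \frac{1}{477}\right) 12} = \frac{75269}{- \frac{4}{159}} = 75269 \left(- \frac{159}{4}\right) = - \frac{11967771}{4}$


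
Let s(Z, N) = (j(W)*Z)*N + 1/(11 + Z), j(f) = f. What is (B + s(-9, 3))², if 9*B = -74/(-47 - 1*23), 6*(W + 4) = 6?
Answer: 2643913561/396900 ≈ 6661.4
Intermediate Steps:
W = -3 (W = -4 + (⅙)*6 = -4 + 1 = -3)
s(Z, N) = 1/(11 + Z) - 3*N*Z (s(Z, N) = (-3*Z)*N + 1/(11 + Z) = -3*N*Z + 1/(11 + Z) = 1/(11 + Z) - 3*N*Z)
B = 37/315 (B = (-74/(-47 - 1*23))/9 = (-74/(-47 - 23))/9 = (-74/(-70))/9 = (-74*(-1/70))/9 = (⅑)*(37/35) = 37/315 ≈ 0.11746)
(B + s(-9, 3))² = (37/315 + (1 - 33*3*(-9) - 3*3*(-9)²)/(11 - 9))² = (37/315 + (1 + 891 - 3*3*81)/2)² = (37/315 + (1 + 891 - 729)/2)² = (37/315 + (½)*163)² = (37/315 + 163/2)² = (51419/630)² = 2643913561/396900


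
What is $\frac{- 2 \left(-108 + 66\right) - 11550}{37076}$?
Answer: $- \frac{441}{1426} \approx -0.30926$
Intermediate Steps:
$\frac{- 2 \left(-108 + 66\right) - 11550}{37076} = \left(\left(-2\right) \left(-42\right) - 11550\right) \frac{1}{37076} = \left(84 - 11550\right) \frac{1}{37076} = \left(-11466\right) \frac{1}{37076} = - \frac{441}{1426}$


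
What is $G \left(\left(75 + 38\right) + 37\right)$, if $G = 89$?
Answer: $13350$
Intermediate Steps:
$G \left(\left(75 + 38\right) + 37\right) = 89 \left(\left(75 + 38\right) + 37\right) = 89 \left(113 + 37\right) = 89 \cdot 150 = 13350$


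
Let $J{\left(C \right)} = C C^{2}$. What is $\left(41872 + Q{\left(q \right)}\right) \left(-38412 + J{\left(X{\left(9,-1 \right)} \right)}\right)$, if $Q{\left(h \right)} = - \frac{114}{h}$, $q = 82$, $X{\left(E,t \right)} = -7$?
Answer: $- \frac{66530514725}{41} \approx -1.6227 \cdot 10^{9}$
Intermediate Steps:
$J{\left(C \right)} = C^{3}$
$\left(41872 + Q{\left(q \right)}\right) \left(-38412 + J{\left(X{\left(9,-1 \right)} \right)}\right) = \left(41872 - \frac{114}{82}\right) \left(-38412 + \left(-7\right)^{3}\right) = \left(41872 - \frac{57}{41}\right) \left(-38412 - 343\right) = \left(41872 - \frac{57}{41}\right) \left(-38755\right) = \frac{1716695}{41} \left(-38755\right) = - \frac{66530514725}{41}$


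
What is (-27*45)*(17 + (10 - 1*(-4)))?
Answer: -37665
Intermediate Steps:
(-27*45)*(17 + (10 - 1*(-4))) = -1215*(17 + (10 + 4)) = -1215*(17 + 14) = -1215*31 = -37665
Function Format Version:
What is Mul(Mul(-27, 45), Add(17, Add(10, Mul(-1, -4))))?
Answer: -37665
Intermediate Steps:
Mul(Mul(-27, 45), Add(17, Add(10, Mul(-1, -4)))) = Mul(-1215, Add(17, Add(10, 4))) = Mul(-1215, Add(17, 14)) = Mul(-1215, 31) = -37665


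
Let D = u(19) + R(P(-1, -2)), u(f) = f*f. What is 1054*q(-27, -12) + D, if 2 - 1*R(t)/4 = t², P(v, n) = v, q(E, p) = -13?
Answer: -13337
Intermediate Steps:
u(f) = f²
R(t) = 8 - 4*t²
D = 365 (D = 19² + (8 - 4*(-1)²) = 361 + (8 - 4*1) = 361 + (8 - 4) = 361 + 4 = 365)
1054*q(-27, -12) + D = 1054*(-13) + 365 = -13702 + 365 = -13337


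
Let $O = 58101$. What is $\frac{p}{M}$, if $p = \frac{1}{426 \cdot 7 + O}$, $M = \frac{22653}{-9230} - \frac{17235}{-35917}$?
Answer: $- \frac{331513910}{39981801357333} \approx -8.2916 \cdot 10^{-6}$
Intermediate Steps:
$M = - \frac{654548751}{331513910}$ ($M = 22653 \left(- \frac{1}{9230}\right) - - \frac{17235}{35917} = - \frac{22653}{9230} + \frac{17235}{35917} = - \frac{654548751}{331513910} \approx -1.9744$)
$p = \frac{1}{61083}$ ($p = \frac{1}{426 \cdot 7 + 58101} = \frac{1}{2982 + 58101} = \frac{1}{61083} \approx 1.6371 \cdot 10^{-5}$)
$\frac{p}{M} = \frac{1}{61083 \left(- \frac{654548751}{331513910}\right)} = \frac{1}{61083} \left(- \frac{331513910}{654548751}\right) = - \frac{331513910}{39981801357333}$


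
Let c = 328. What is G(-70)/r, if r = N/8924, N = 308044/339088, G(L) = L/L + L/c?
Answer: 24397296828/3157451 ≈ 7726.9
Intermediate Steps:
G(L) = 1 + L/328 (G(L) = L/L + L/328 = 1 + L*(1/328) = 1 + L/328)
N = 77011/84772 (N = 308044*(1/339088) = 77011/84772 ≈ 0.90845)
r = 77011/756505328 (r = (77011/84772)/8924 = (77011/84772)*(1/8924) = 77011/756505328 ≈ 0.00010180)
G(-70)/r = (1 + (1/328)*(-70))/(77011/756505328) = (1 - 35/164)*(756505328/77011) = (129/164)*(756505328/77011) = 24397296828/3157451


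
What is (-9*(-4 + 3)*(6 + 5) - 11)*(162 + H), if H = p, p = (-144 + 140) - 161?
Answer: -264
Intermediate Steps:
p = -165 (p = -4 - 161 = -165)
H = -165
(-9*(-4 + 3)*(6 + 5) - 11)*(162 + H) = (-9*(-4 + 3)*(6 + 5) - 11)*(162 - 165) = (-(-9)*11 - 11)*(-3) = (-9*(-11) - 11)*(-3) = (99 - 11)*(-3) = 88*(-3) = -264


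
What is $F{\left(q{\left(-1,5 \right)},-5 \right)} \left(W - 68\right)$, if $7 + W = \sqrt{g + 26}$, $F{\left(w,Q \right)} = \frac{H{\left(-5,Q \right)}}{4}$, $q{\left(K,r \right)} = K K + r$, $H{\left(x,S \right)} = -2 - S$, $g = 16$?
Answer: $- \frac{225}{4} + \frac{3 \sqrt{42}}{4} \approx -51.389$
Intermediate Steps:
$q{\left(K,r \right)} = r + K^{2}$ ($q{\left(K,r \right)} = K^{2} + r = r + K^{2}$)
$F{\left(w,Q \right)} = - \frac{1}{2} - \frac{Q}{4}$ ($F{\left(w,Q \right)} = \frac{-2 - Q}{4} = \left(-2 - Q\right) \frac{1}{4} = - \frac{1}{2} - \frac{Q}{4}$)
$W = -7 + \sqrt{42}$ ($W = -7 + \sqrt{16 + 26} = -7 + \sqrt{42} \approx -0.51926$)
$F{\left(q{\left(-1,5 \right)},-5 \right)} \left(W - 68\right) = \left(- \frac{1}{2} - - \frac{5}{4}\right) \left(\left(-7 + \sqrt{42}\right) - 68\right) = \left(- \frac{1}{2} + \frac{5}{4}\right) \left(\left(-7 + \sqrt{42}\right) + \left(-76 + 8\right)\right) = \frac{3 \left(\left(-7 + \sqrt{42}\right) - 68\right)}{4} = \frac{3 \left(-75 + \sqrt{42}\right)}{4} = - \frac{225}{4} + \frac{3 \sqrt{42}}{4}$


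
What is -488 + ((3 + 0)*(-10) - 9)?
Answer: -527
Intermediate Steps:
-488 + ((3 + 0)*(-10) - 9) = -488 + (3*(-10) - 9) = -488 + (-30 - 9) = -488 - 39 = -527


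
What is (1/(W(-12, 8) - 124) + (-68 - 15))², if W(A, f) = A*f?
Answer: 333464121/48400 ≈ 6889.8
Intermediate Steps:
(1/(W(-12, 8) - 124) + (-68 - 15))² = (1/(-12*8 - 124) + (-68 - 15))² = (1/(-96 - 124) - 83)² = (1/(-220) - 83)² = (-1/220 - 83)² = (-18261/220)² = 333464121/48400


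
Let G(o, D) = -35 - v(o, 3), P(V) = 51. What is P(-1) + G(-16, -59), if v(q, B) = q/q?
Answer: 15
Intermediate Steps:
v(q, B) = 1
G(o, D) = -36 (G(o, D) = -35 - 1*1 = -35 - 1 = -36)
P(-1) + G(-16, -59) = 51 - 36 = 15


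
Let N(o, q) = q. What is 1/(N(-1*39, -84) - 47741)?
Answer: -1/47825 ≈ -2.0910e-5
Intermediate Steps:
1/(N(-1*39, -84) - 47741) = 1/(-84 - 47741) = 1/(-47825) = -1/47825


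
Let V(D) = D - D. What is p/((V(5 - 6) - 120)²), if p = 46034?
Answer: 23017/7200 ≈ 3.1968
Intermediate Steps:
V(D) = 0
p/((V(5 - 6) - 120)²) = 46034/((0 - 120)²) = 46034/((-120)²) = 46034/14400 = 46034*(1/14400) = 23017/7200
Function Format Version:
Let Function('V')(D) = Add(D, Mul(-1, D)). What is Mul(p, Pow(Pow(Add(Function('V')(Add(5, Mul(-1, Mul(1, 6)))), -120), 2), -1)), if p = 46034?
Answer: Rational(23017, 7200) ≈ 3.1968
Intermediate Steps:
Function('V')(D) = 0
Mul(p, Pow(Pow(Add(Function('V')(Add(5, Mul(-1, Mul(1, 6)))), -120), 2), -1)) = Mul(46034, Pow(Pow(Add(0, -120), 2), -1)) = Mul(46034, Pow(Pow(-120, 2), -1)) = Mul(46034, Pow(14400, -1)) = Mul(46034, Rational(1, 14400)) = Rational(23017, 7200)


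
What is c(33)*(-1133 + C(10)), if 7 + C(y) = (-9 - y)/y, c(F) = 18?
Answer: -102771/5 ≈ -20554.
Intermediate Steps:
C(y) = -7 + (-9 - y)/y
c(33)*(-1133 + C(10)) = 18*(-1133 + (-8 - 9/10)) = 18*(-1133 - 89/10) = 18*(-11419/10) = -102771/5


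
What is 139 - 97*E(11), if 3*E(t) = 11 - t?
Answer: 139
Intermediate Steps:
E(t) = 11/3 - t/3 (E(t) = (11 - t)/3 = 11/3 - t/3)
139 - 97*E(11) = 139 - 97*(11/3 - ⅓*11) = 139 - 97*(11/3 - 11/3) = 139 - 97*0 = 139 + 0 = 139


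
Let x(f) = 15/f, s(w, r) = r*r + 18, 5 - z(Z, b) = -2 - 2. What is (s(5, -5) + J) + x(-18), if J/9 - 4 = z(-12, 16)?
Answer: 955/6 ≈ 159.17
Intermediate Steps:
z(Z, b) = 9 (z(Z, b) = 5 - (-2 - 2) = 5 - 1*(-4) = 5 + 4 = 9)
s(w, r) = 18 + r² (s(w, r) = r² + 18 = 18 + r²)
J = 117 (J = 36 + 9*9 = 36 + 81 = 117)
(s(5, -5) + J) + x(-18) = ((18 + (-5)²) + 117) + 15/(-18) = ((18 + 25) + 117) + 15*(-1/18) = (43 + 117) - ⅚ = 160 - ⅚ = 955/6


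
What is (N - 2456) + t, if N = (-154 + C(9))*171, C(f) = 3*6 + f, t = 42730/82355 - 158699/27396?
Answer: -10910192625281/451239516 ≈ -24178.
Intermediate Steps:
t = -2379805013/451239516 (t = 42730*(1/82355) - 158699*1/27396 = 8546/16471 - 158699/27396 = -2379805013/451239516 ≈ -5.2739)
C(f) = 18 + f
N = -21717 (N = (-154 + (18 + 9))*171 = (-154 + 27)*171 = -127*171 = -21717)
(N - 2456) + t = (-21717 - 2456) - 2379805013/451239516 = -24173 - 2379805013/451239516 = -10910192625281/451239516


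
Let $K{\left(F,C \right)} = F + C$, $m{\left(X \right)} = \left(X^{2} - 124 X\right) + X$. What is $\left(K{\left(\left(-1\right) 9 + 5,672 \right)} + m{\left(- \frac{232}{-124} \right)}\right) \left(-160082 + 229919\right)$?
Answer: $\frac{29621922246}{961} \approx 3.0824 \cdot 10^{7}$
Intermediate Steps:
$m{\left(X \right)} = X^{2} - 123 X$
$K{\left(F,C \right)} = C + F$
$\left(K{\left(\left(-1\right) 9 + 5,672 \right)} + m{\left(- \frac{232}{-124} \right)}\right) \left(-160082 + 229919\right) = \left(\left(672 + \left(\left(-1\right) 9 + 5\right)\right) + - \frac{232}{-124} \left(-123 - \frac{232}{-124}\right)\right) \left(-160082 + 229919\right) = \left(\left(672 + \left(-9 + 5\right)\right) + \left(-232\right) \left(- \frac{1}{124}\right) \left(-123 - - \frac{58}{31}\right)\right) 69837 = \left(\left(672 - 4\right) + \frac{58 \left(-123 + \frac{58}{31}\right)}{31}\right) 69837 = \left(668 + \frac{58}{31} \left(- \frac{3755}{31}\right)\right) 69837 = \left(668 - \frac{217790}{961}\right) 69837 = \frac{424158}{961} \cdot 69837 = \frac{29621922246}{961}$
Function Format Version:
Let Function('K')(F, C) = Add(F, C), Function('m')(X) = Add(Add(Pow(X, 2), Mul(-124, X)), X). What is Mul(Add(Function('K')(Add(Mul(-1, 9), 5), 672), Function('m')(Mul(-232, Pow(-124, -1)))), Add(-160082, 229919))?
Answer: Rational(29621922246, 961) ≈ 3.0824e+7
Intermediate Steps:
Function('m')(X) = Add(Pow(X, 2), Mul(-123, X))
Function('K')(F, C) = Add(C, F)
Mul(Add(Function('K')(Add(Mul(-1, 9), 5), 672), Function('m')(Mul(-232, Pow(-124, -1)))), Add(-160082, 229919)) = Mul(Add(Add(672, Add(Mul(-1, 9), 5)), Mul(Mul(-232, Pow(-124, -1)), Add(-123, Mul(-232, Pow(-124, -1))))), Add(-160082, 229919)) = Mul(Add(Add(672, Add(-9, 5)), Mul(Mul(-232, Rational(-1, 124)), Add(-123, Mul(-232, Rational(-1, 124))))), 69837) = Mul(Add(Add(672, -4), Mul(Rational(58, 31), Add(-123, Rational(58, 31)))), 69837) = Mul(Add(668, Mul(Rational(58, 31), Rational(-3755, 31))), 69837) = Mul(Add(668, Rational(-217790, 961)), 69837) = Mul(Rational(424158, 961), 69837) = Rational(29621922246, 961)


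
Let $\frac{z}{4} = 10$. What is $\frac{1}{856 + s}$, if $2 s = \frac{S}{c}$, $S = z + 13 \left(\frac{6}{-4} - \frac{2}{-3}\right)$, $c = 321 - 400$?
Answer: $\frac{948}{811313} \approx 0.0011685$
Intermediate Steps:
$z = 40$ ($z = 4 \cdot 10 = 40$)
$c = -79$
$S = \frac{175}{6}$ ($S = 40 + 13 \left(\frac{6}{-4} - \frac{2}{-3}\right) = 40 + 13 \left(6 \left(- \frac{1}{4}\right) - - \frac{2}{3}\right) = 40 + 13 \left(- \frac{3}{2} + \frac{2}{3}\right) = 40 + 13 \left(- \frac{5}{6}\right) = 40 - \frac{65}{6} = \frac{175}{6} \approx 29.167$)
$s = - \frac{175}{948}$ ($s = \frac{\frac{175}{6} \frac{1}{-79}}{2} = \frac{\frac{175}{6} \left(- \frac{1}{79}\right)}{2} = \frac{1}{2} \left(- \frac{175}{474}\right) = - \frac{175}{948} \approx -0.1846$)
$\frac{1}{856 + s} = \frac{1}{856 - \frac{175}{948}} = \frac{1}{\frac{811313}{948}} = \frac{948}{811313}$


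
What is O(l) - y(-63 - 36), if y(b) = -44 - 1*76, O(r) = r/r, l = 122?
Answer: 121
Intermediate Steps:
O(r) = 1
y(b) = -120 (y(b) = -44 - 76 = -120)
O(l) - y(-63 - 36) = 1 - 1*(-120) = 1 + 120 = 121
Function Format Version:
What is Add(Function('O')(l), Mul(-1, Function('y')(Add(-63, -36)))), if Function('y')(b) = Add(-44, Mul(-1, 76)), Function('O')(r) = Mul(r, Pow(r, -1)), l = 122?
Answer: 121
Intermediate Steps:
Function('O')(r) = 1
Function('y')(b) = -120 (Function('y')(b) = Add(-44, -76) = -120)
Add(Function('O')(l), Mul(-1, Function('y')(Add(-63, -36)))) = Add(1, Mul(-1, -120)) = Add(1, 120) = 121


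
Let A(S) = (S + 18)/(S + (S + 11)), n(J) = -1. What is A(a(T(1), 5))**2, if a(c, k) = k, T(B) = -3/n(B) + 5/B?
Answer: 529/441 ≈ 1.1995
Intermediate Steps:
T(B) = 3 + 5/B (T(B) = -3/(-1) + 5/B = -3*(-1) + 5/B = 3 + 5/B)
A(S) = (18 + S)/(11 + 2*S) (A(S) = (18 + S)/(S + (11 + S)) = (18 + S)/(11 + 2*S))
A(a(T(1), 5))**2 = ((18 + 5)/(11 + 2*5))**2 = (23/(11 + 10))**2 = (23/21)**2 = 529/441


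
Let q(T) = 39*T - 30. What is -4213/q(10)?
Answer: -4213/360 ≈ -11.703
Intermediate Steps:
q(T) = -30 + 39*T
-4213/q(10) = -4213/(-30 + 39*10) = -4213/(-30 + 390) = -4213/360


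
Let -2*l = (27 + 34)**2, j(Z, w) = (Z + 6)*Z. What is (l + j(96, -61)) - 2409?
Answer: 11045/2 ≈ 5522.5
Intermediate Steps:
j(Z, w) = Z*(6 + Z) (j(Z, w) = (6 + Z)*Z = Z*(6 + Z))
l = -3721/2 (l = -(27 + 34)**2/2 = -1/2*61**2 = -1/2*3721 = -3721/2 ≈ -1860.5)
(l + j(96, -61)) - 2409 = (-3721/2 + 96*(6 + 96)) - 2409 = (-3721/2 + 96*102) - 2409 = (-3721/2 + 9792) - 2409 = 15863/2 - 2409 = 11045/2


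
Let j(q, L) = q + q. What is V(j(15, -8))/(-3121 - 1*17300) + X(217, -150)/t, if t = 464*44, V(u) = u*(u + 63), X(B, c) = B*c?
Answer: -40092455/23161952 ≈ -1.7310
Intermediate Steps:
j(q, L) = 2*q
V(u) = u*(63 + u)
t = 20416
V(j(15, -8))/(-3121 - 1*17300) + X(217, -150)/t = ((2*15)*(63 + 2*15))/(-3121 - 1*17300) + (217*(-150))/20416 = (30*(63 + 30))/(-3121 - 17300) - 32550*1/20416 = (30*93)/(-20421) - 16275/10208 = 2790*(-1/20421) - 16275/10208 = -310/2269 - 16275/10208 = -40092455/23161952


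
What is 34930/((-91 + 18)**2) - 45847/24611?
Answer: 615343567/131152019 ≈ 4.6918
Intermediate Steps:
34930/((-91 + 18)**2) - 45847/24611 = 34930/((-73)**2) - 45847*1/24611 = 34930/5329 - 45847/24611 = 615343567/131152019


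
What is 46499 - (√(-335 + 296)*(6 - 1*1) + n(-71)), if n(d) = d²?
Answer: 41458 - 5*I*√39 ≈ 41458.0 - 31.225*I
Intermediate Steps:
46499 - (√(-335 + 296)*(6 - 1*1) + n(-71)) = 46499 - (√(-335 + 296)*(6 - 1*1) + (-71)²) = 46499 - (√(-39)*(6 - 1) + 5041) = 46499 - ((I*√39)*5 + 5041) = 46499 - (5*I*√39 + 5041) = 46499 - (5041 + 5*I*√39) = 46499 + (-5041 - 5*I*√39) = 41458 - 5*I*√39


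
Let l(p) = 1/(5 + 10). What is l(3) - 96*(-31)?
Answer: 44641/15 ≈ 2976.1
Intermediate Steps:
l(p) = 1/15
l(3) - 96*(-31) = 1/15 - 96*(-31) = 1/15 + 2976 = 44641/15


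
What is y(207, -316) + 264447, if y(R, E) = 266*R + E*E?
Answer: 419365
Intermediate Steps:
y(R, E) = E**2 + 266*R (y(R, E) = 266*R + E**2 = E**2 + 266*R)
y(207, -316) + 264447 = ((-316)**2 + 266*207) + 264447 = (99856 + 55062) + 264447 = 154918 + 264447 = 419365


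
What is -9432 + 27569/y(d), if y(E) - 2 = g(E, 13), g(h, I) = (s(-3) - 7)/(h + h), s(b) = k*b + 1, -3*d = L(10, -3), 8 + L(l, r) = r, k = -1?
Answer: 276398/35 ≈ 7897.1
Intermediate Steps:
L(l, r) = -8 + r
d = 11/3 (d = -(-8 - 3)/3 = -⅓*(-11) = 11/3 ≈ 3.6667)
s(b) = 1 - b (s(b) = -b + 1 = 1 - b)
g(h, I) = -3/(2*h) (g(h, I) = ((1 - 1*(-3)) - 7)/(h + h) = ((1 + 3) - 7)/((2*h)) = (4 - 7)*(1/(2*h)) = -3/(2*h))
y(E) = 2 - 3/(2*E)
-9432 + 27569/y(d) = -9432 + 27569/(2 - 3/(2*11/3)) = -9432 + 27569/(2 - 3/2*3/11) = -9432 + 27569/(2 - 9/22) = -9432 + 27569/(35/22) = -9432 + 27569*(22/35) = -9432 + 606518/35 = 276398/35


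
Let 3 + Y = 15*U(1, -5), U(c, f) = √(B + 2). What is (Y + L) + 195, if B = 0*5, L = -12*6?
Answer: 120 + 15*√2 ≈ 141.21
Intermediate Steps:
L = -72
B = 0
U(c, f) = √2 (U(c, f) = √(0 + 2) = √2)
Y = -3 + 15*√2 ≈ 18.213
(Y + L) + 195 = ((-3 + 15*√2) - 72) + 195 = (-75 + 15*√2) + 195 = 120 + 15*√2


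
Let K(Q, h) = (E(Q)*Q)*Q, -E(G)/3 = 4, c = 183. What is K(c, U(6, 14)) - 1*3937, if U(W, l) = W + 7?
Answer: -405805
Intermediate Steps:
U(W, l) = 7 + W
E(G) = -12 (E(G) = -3*4 = -12)
K(Q, h) = -12*Q² (K(Q, h) = (-12*Q)*Q = -12*Q²)
K(c, U(6, 14)) - 1*3937 = -12*183² - 1*3937 = -12*33489 - 3937 = -401868 - 3937 = -405805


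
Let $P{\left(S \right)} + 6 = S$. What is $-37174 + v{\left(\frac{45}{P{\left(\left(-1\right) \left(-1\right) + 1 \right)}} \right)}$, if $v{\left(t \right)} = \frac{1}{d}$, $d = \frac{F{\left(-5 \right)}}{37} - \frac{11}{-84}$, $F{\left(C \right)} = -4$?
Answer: $- \frac{2636246}{71} \approx -37130.0$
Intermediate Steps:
$P{\left(S \right)} = -6 + S$
$d = \frac{71}{3108}$ ($d = - \frac{4}{37} - \frac{11}{-84} = \left(-4\right) \frac{1}{37} - - \frac{11}{84} = - \frac{4}{37} + \frac{11}{84} = \frac{71}{3108} \approx 0.022844$)
$v{\left(t \right)} = \frac{3108}{71}$ ($v{\left(t \right)} = \frac{1}{\frac{71}{3108}} = \frac{3108}{71}$)
$-37174 + v{\left(\frac{45}{P{\left(\left(-1\right) \left(-1\right) + 1 \right)}} \right)} = -37174 + \frac{3108}{71} = - \frac{2636246}{71}$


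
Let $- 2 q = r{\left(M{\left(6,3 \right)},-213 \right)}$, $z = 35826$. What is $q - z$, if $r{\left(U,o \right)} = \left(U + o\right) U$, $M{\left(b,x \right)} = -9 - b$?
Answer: $-37536$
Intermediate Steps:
$r{\left(U,o \right)} = U \left(U + o\right)$
$q = -1710$ ($q = - \frac{\left(-9 - 6\right) \left(\left(-9 - 6\right) - 213\right)}{2} = - \frac{\left(-15\right) \left(-15 - 213\right)}{2} = - \frac{\left(-15\right) \left(-228\right)}{2} = \left(- \frac{1}{2}\right) 3420 = -1710$)
$q - z = -1710 - 35826 = -37536$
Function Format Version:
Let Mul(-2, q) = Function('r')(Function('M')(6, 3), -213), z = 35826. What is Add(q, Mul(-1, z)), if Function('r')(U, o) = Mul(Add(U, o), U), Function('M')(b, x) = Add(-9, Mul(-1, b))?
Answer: -37536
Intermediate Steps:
Function('r')(U, o) = Mul(U, Add(U, o))
q = -1710 (q = Mul(Rational(-1, 2), Mul(Add(-9, Mul(-1, 6)), Add(Add(-9, Mul(-1, 6)), -213))) = Mul(Rational(-1, 2), Mul(Add(-9, -6), Add(Add(-9, -6), -213))) = Mul(Rational(-1, 2), Mul(-15, Add(-15, -213))) = Mul(Rational(-1, 2), Mul(-15, -228)) = Mul(Rational(-1, 2), 3420) = -1710)
Add(q, Mul(-1, z)) = Add(-1710, Mul(-1, 35826)) = Add(-1710, -35826) = -37536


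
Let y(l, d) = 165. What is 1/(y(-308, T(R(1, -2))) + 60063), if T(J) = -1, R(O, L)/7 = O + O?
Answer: 1/60228 ≈ 1.6604e-5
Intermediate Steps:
R(O, L) = 14*O (R(O, L) = 7*(O + O) = 7*(2*O) = 14*O)
1/(y(-308, T(R(1, -2))) + 60063) = 1/(165 + 60063) = 1/60228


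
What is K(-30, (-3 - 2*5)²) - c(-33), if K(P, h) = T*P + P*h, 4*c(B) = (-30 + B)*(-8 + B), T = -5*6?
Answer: -19263/4 ≈ -4815.8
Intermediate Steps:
T = -30
c(B) = (-30 + B)*(-8 + B)/4 (c(B) = ((-30 + B)*(-8 + B))/4 = (-30 + B)*(-8 + B)/4)
K(P, h) = -30*P + P*h
K(-30, (-3 - 2*5)²) - c(-33) = -30*(-30 + (-3 - 2*5)²) - (60 - 19/2*(-33) + (¼)*(-33)²) = -30*(-30 + (-3 - 10)²) - (60 + 627/2 + (¼)*1089) = -30*(-30 + (-13)²) - (60 + 627/2 + 1089/4) = -30*(-30 + 169) - 1*2583/4 = -30*139 - 2583/4 = -4170 - 2583/4 = -19263/4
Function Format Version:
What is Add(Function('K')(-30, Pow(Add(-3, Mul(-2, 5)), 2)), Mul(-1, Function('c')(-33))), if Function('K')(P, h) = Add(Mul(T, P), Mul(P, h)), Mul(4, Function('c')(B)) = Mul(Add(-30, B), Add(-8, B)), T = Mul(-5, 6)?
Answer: Rational(-19263, 4) ≈ -4815.8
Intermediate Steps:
T = -30
Function('c')(B) = Mul(Rational(1, 4), Add(-30, B), Add(-8, B)) (Function('c')(B) = Mul(Rational(1, 4), Mul(Add(-30, B), Add(-8, B))) = Mul(Rational(1, 4), Add(-30, B), Add(-8, B)))
Function('K')(P, h) = Add(Mul(-30, P), Mul(P, h))
Add(Function('K')(-30, Pow(Add(-3, Mul(-2, 5)), 2)), Mul(-1, Function('c')(-33))) = Add(Mul(-30, Add(-30, Pow(Add(-3, Mul(-2, 5)), 2))), Mul(-1, Add(60, Mul(Rational(-19, 2), -33), Mul(Rational(1, 4), Pow(-33, 2))))) = Add(Mul(-30, Add(-30, Pow(Add(-3, -10), 2))), Mul(-1, Add(60, Rational(627, 2), Mul(Rational(1, 4), 1089)))) = Add(Mul(-30, Add(-30, Pow(-13, 2))), Mul(-1, Add(60, Rational(627, 2), Rational(1089, 4)))) = Add(Mul(-30, Add(-30, 169)), Mul(-1, Rational(2583, 4))) = Add(Mul(-30, 139), Rational(-2583, 4)) = Add(-4170, Rational(-2583, 4)) = Rational(-19263, 4)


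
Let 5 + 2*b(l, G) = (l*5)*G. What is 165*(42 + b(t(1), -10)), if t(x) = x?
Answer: 4785/2 ≈ 2392.5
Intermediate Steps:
b(l, G) = -5/2 + 5*G*l/2 (b(l, G) = -5/2 + ((l*5)*G)/2 = -5/2 + ((5*l)*G)/2 = -5/2 + (5*G*l)/2 = -5/2 + 5*G*l/2)
165*(42 + b(t(1), -10)) = 165*(42 + (-5/2 + (5/2)*(-10)*1)) = 165*(42 + (-5/2 - 25)) = 165*(42 - 55/2) = 165*(29/2) = 4785/2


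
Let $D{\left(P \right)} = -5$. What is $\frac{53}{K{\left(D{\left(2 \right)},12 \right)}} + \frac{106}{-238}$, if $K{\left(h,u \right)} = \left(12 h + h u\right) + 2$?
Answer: $- \frac{12561}{14042} \approx -0.89453$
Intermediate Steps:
$K{\left(h,u \right)} = 2 + 12 h + h u$
$\frac{53}{K{\left(D{\left(2 \right)},12 \right)}} + \frac{106}{-238} = \frac{53}{2 + 12 \left(-5\right) - 60} + \frac{106}{-238} = \frac{53}{2 - 60 - 60} + 106 \left(- \frac{1}{238}\right) = \frac{53}{-118} - \frac{53}{119} = 53 \left(- \frac{1}{118}\right) - \frac{53}{119} = - \frac{53}{118} - \frac{53}{119} = - \frac{12561}{14042}$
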